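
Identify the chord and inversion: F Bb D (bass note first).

Bb major, second inversion

The pitch classes F, Bb, D arrange in thirds as Bb–D–F: a Bb major triad.
The lowest note is F, the fifth of the chord, so this is second inversion (figured bass 6/4).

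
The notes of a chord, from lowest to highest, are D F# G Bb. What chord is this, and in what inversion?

The pitch classes D, F#, G, Bb arrange in thirds as G–Bb–D–F#: a G minor-major seventh chord.
The lowest note is D, the fifth of the chord, so this is second inversion (figured bass 4/3).

G minor-major seventh, second inversion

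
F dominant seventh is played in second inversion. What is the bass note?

C

F dominant seventh is F–A–C–Eb. Second inversion places the fifth in the bass: C.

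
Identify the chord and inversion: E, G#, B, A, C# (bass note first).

The distinct note names are E, G#, B, A, C#. Stacked in thirds they read A–C#–E–G#–B, which is a major ninth chord on A.
E is the fifth of A major ninth; fifth in the bass means second inversion.

A major ninth, second inversion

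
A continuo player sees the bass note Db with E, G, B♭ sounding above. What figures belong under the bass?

The notes Db, E, G, Bb stack in thirds as E–G–Bb–Db — an E diminished seventh chord. The bass Db is the seventh, so this is third inversion: figured 4/2.

4/2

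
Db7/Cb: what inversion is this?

third inversion

Db7/Cb means Db dominant seventh with Cb in the bass. Cb is the seventh of Db dominant seventh (Db–F–Ab–Cb), so this is third inversion.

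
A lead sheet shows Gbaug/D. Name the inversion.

second inversion

Gbaug/D means Gb augmented with D in the bass. D is the fifth of Gb augmented (Gb–Bb–D), so this is second inversion.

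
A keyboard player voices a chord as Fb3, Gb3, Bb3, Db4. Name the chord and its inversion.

Gb dominant seventh, third inversion

The pitch classes Fb, Gb, Bb, Db arrange in thirds as Gb–Bb–Db–Fb: a Gb dominant seventh chord.
The lowest note is Fb, the seventh of the chord, so this is third inversion (figured bass 4/2).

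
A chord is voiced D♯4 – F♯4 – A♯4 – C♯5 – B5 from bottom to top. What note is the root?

Reordering D#, F#, A#, C#, B into stacked thirds gives B–D#–F#–A#–C#; the bottom of that stack, B, is the root.

B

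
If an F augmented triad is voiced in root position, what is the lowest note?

F

F augmented is F–A–C#. Root position places the root in the bass: F.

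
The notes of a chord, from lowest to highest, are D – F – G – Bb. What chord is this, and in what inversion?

The distinct note names are D, F, G, Bb. Stacked in thirds they read G–Bb–D–F, which is a minor seventh chord on G.
D is the fifth of G minor seventh; fifth in the bass means second inversion (figured bass 4/3).

G minor seventh, second inversion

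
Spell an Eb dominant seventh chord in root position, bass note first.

Spelling Eb dominant seventh: Eb–G–Bb–Db. In root position the root is bass, giving Eb, G, Bb, Db from the bottom.

Eb, G, Bb, Db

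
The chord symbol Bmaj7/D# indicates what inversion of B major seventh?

first inversion

Bmaj7/D# means B major seventh with D# in the bass. D# is the third of B major seventh (B–D#–F#–A#), so this is first inversion.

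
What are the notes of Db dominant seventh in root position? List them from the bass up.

Db, F, Ab, Cb

The chord tones are Db–F–Ab–Cb. With the root (Db) lowest for root position: Db, F, Ab, Cb.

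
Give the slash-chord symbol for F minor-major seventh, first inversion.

First inversion of F minor-major seventh has the third (Ab) in the bass. As a slash chord: Fm(maj7)/Ab.

Fm(maj7)/Ab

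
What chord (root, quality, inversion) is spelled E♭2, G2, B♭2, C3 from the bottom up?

Reducing to letter names: Eb, G, Bb, C. These stack in thirds as C–Eb–G–Bb — a C minor seventh chord.
With the third (Eb) in the bass, the chord is in first inversion (figured bass 6/5).

C minor seventh, first inversion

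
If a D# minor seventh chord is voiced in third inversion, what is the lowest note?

C#

In third inversion the seventh is lowest. For D# minor seventh (D#–F#–A#–C#) that is C#.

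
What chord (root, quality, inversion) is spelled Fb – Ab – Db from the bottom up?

Reducing to letter names: Fb, Ab, Db. These stack in thirds as Db–Fb–Ab — a Db minor triad.
Fb is the third of Db minor; third in the bass means first inversion (figured bass 6).

Db minor, first inversion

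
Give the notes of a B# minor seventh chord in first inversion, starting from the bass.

Spelling B# minor seventh: B#–D#–F##–A#. In first inversion the third is bass, giving D#, F##, A#, B# from the bottom.

D#, F##, A#, B#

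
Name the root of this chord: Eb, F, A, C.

The distinct letter names are Eb, F, A, C. Arranged as a stack of thirds they read F–A–C–Eb, so F is the root (an F dominant seventh chord).

F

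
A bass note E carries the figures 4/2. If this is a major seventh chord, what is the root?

F

The figures 4/2 mean the seventh of the chord is in the bass. If E is the seventh of a major seventh chord, the root is F (chord tones F–A–C–E).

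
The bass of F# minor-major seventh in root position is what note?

F#

The root of F# minor-major seventh (F#–A–C#–E#) is F#; that is the bass in root position.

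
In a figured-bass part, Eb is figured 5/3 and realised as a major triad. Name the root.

Eb

The figures 5/3 mean the root of the chord is in the bass. If Eb is the root of a major triad, the root is Eb (chord tones Eb–G–Bb).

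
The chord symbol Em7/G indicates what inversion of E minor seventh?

first inversion

Em7/G means E minor seventh with G in the bass. G is the third of E minor seventh (E–G–B–D), so this is first inversion.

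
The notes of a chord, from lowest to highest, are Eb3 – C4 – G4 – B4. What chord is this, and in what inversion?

C minor-major seventh, first inversion

The distinct note names are Eb, C, G, B. Stacked in thirds they read C–Eb–G–B, which is a minor-major seventh chord on C.
The lowest note is Eb, the third of the chord, so this is first inversion (figured bass 6/5).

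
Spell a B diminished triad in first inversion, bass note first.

D, F, B

The chord tones are B–D–F. With the third (D) lowest for first inversion: D, F, B.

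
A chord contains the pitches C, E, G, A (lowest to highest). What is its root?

The distinct letter names are C, E, G, A. Arranged as a stack of thirds they read A–C–E–G, so A is the root (an A minor seventh chord).

A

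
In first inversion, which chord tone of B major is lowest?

D#

In first inversion the third is lowest. For B major (B–D#–F#) that is D#.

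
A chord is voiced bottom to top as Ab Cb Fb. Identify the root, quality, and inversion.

Fb major, first inversion

The distinct note names are Ab, Cb, Fb. Stacked in thirds they read Fb–Ab–Cb, which is a major triad on Fb.
Ab is the third of Fb major; third in the bass means first inversion (figured bass 6).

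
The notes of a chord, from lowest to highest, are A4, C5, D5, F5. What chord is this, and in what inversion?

The distinct note names are A, C, D, F. Stacked in thirds they read D–F–A–C, which is a minor seventh chord on D.
With the fifth (A) in the bass, the chord is in second inversion (figured bass 4/3).

D minor seventh, second inversion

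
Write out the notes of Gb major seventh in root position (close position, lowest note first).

Gb, Bb, Db, F

Gb major seventh is Gb–Bb–Db–F. Root position puts the root (Gb) in the bass, with the remaining tones above: Gb, Bb, Db, F.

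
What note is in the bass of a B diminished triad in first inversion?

The third of B diminished (B–D–F) is D; that is the bass in first inversion.

D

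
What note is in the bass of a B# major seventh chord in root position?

The root of B# major seventh (B#–D##–F##–A##) is B#; that is the bass in root position.

B#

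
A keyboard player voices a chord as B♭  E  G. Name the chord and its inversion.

The pitch classes Bb, E, G arrange in thirds as E–G–Bb: an E diminished triad.
With the fifth (Bb) in the bass, the chord is in second inversion (figured bass 6/4).

E diminished, second inversion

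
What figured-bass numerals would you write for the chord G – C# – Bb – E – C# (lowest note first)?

4/3

The notes G, C#, Bb, E stack in thirds as C#–E–G–Bb — a C# diminished seventh chord. The bass G is the fifth, so this is second inversion: figured 4/3.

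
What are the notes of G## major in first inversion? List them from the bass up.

Spelling G## major: G##–B##–D##. In first inversion the third is bass, giving B##, D##, G## from the bottom.

B##, D##, G##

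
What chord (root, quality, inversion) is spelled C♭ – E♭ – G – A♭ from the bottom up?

Ab minor-major seventh, first inversion

The pitch classes Cb, Eb, G, Ab arrange in thirds as Ab–Cb–Eb–G: an Ab minor-major seventh chord.
Cb is the third of Ab minor-major seventh; third in the bass means first inversion (figured bass 6/5).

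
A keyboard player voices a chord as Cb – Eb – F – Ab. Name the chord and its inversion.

The pitch classes Cb, Eb, F, Ab arrange in thirds as F–Ab–Cb–Eb: an F half-diminished seventh chord.
The lowest note is Cb, the fifth of the chord, so this is second inversion (figured bass 4/3).

F half-diminished seventh, second inversion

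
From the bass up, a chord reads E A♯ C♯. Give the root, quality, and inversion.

A# diminished, second inversion

Reducing to letter names: E, A#, C#. These stack in thirds as A#–C#–E — an A# diminished triad.
The lowest note is E, the fifth of the chord, so this is second inversion (figured bass 6/4).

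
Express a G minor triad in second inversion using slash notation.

Second inversion of G minor has the fifth (D) in the bass. As a slash chord: Gm/D.

Gm/D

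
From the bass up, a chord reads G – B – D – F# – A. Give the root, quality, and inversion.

Reducing to letter names: G, B, D, F#, A. These stack in thirds as G–B–D–F#–A — a G major ninth chord.
The lowest note is G, the root of the chord, so this is root position.

G major ninth, root position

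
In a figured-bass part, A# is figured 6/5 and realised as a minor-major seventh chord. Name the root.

The figures 6/5 mean the third of the chord is in the bass. If A# is the third of a minor-major seventh chord, the root is F## (chord tones F##–A#–C##–E##).

F##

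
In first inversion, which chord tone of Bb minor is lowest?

Db

In first inversion the third is lowest. For Bb minor (Bb–Db–F) that is Db.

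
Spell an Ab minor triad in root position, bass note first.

Ab, Cb, Eb

The chord tones are Ab–Cb–Eb. With the root (Ab) lowest for root position: Ab, Cb, Eb.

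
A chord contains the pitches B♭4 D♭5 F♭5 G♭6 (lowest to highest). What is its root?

Gb

The distinct letter names are Bb, Db, Fb, Gb. Arranged as a stack of thirds they read Gb–Bb–Db–Fb, so Gb is the root (a Gb dominant seventh chord).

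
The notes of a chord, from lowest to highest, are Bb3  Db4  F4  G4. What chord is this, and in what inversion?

G half-diminished seventh, first inversion

Reducing to letter names: Bb, Db, F, G. These stack in thirds as G–Bb–Db–F — a G half-diminished seventh chord.
The lowest note is Bb, the third of the chord, so this is first inversion (figured bass 6/5).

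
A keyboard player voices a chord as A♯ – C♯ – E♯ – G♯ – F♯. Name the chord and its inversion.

The pitch classes A#, C#, E#, G#, F# arrange in thirds as F#–A#–C#–E#–G#: an F# major ninth chord.
A# is the third of F# major ninth; third in the bass means first inversion.

F# major ninth, first inversion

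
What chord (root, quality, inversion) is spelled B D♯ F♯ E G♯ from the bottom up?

E major ninth, second inversion

The pitch classes B, D#, F#, E, G# arrange in thirds as E–G#–B–D#–F#: an E major ninth chord.
The lowest note is B, the fifth of the chord, so this is second inversion.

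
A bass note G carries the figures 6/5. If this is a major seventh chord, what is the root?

Eb

The figures 6/5 mean the third of the chord is in the bass. If G is the third of a major seventh chord, the root is Eb (chord tones Eb–G–Bb–D).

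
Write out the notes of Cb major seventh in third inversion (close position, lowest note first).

Spelling Cb major seventh: Cb–Eb–Gb–Bb. In third inversion the seventh is bass, giving Bb, Cb, Eb, Gb from the bottom.

Bb, Cb, Eb, Gb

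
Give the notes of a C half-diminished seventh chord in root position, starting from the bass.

C, Eb, Gb, Bb

Spelling C half-diminished seventh: C–Eb–Gb–Bb. In root position the root is bass, giving C, Eb, Gb, Bb from the bottom.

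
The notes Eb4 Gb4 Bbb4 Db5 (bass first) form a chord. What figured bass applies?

The notes Eb, Gb, Bbb, Db stack in thirds as Eb–Gb–Bbb–Db — an Eb half-diminished seventh chord. The bass Eb is the root, so this is root position: figured 7.

7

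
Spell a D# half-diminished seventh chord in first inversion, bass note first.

The chord tones are D#–F#–A–C#. With the third (F#) lowest for first inversion: F#, A, C#, D#.

F#, A, C#, D#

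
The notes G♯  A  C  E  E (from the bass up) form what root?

A

G#, A, C, E are the tones of an A minor-major seventh chord (A–C–E–G#), making A the root.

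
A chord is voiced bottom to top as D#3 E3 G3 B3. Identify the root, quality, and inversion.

The distinct note names are D#, E, G, B. Stacked in thirds they read E–G–B–D#, which is a minor-major seventh chord on E.
With the seventh (D#) in the bass, the chord is in third inversion (figured bass 4/2).

E minor-major seventh, third inversion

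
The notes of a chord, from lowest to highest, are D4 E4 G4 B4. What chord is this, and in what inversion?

E minor seventh, third inversion

The pitch classes D, E, G, B arrange in thirds as E–G–B–D: an E minor seventh chord.
D is the seventh of E minor seventh; seventh in the bass means third inversion (figured bass 4/2).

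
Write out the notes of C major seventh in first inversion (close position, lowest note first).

E, G, B, C

C major seventh is C–E–G–B. First inversion puts the third (E) in the bass, with the remaining tones above: E, G, B, C.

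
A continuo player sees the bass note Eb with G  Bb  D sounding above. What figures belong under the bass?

The notes Eb, G, Bb, D stack in thirds as Eb–G–Bb–D — an Eb major seventh chord. The bass Eb is the root, so this is root position: figured 7.

7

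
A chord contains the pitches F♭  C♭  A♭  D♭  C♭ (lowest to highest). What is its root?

Db

The distinct letter names are Fb, Cb, Ab, Db. Arranged as a stack of thirds they read Db–Fb–Ab–Cb, so Db is the root (a Db minor seventh chord).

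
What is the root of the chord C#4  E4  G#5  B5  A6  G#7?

Reordering C#, E, G#, B, A into stacked thirds gives A–C#–E–G#–B; the bottom of that stack, A, is the root.

A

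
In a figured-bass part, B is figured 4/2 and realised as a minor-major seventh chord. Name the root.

C

The figures 4/2 mean the seventh of the chord is in the bass. If B is the seventh of a minor-major seventh chord, the root is C (chord tones C–Eb–G–B).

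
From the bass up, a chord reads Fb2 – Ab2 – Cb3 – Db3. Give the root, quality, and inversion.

Db minor seventh, first inversion

The distinct note names are Fb, Ab, Cb, Db. Stacked in thirds they read Db–Fb–Ab–Cb, which is a minor seventh chord on Db.
The lowest note is Fb, the third of the chord, so this is first inversion (figured bass 6/5).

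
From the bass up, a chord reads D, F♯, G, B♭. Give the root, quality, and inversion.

The pitch classes D, F#, G, Bb arrange in thirds as G–Bb–D–F#: a G minor-major seventh chord.
With the fifth (D) in the bass, the chord is in second inversion (figured bass 4/3).

G minor-major seventh, second inversion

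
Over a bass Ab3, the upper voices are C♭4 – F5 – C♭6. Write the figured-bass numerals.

The notes Ab, Cb, F stack in thirds as F–Ab–Cb — an F diminished triad. The bass Ab is the third, so this is first inversion: figured 6.

6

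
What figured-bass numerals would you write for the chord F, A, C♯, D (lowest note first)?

6/5

The notes F, A, C#, D stack in thirds as D–F–A–C# — a D minor-major seventh chord. The bass F is the third, so this is first inversion: figured 6/5.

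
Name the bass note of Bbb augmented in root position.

In root position the root is lowest. For Bbb augmented (Bbb–Db–F) that is Bbb.

Bbb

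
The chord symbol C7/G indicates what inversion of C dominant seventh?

C7/G means C dominant seventh with G in the bass. G is the fifth of C dominant seventh (C–E–G–Bb), so this is second inversion.

second inversion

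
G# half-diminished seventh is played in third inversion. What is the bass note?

G# half-diminished seventh is G#–B–D–F#. Third inversion places the seventh in the bass: F#.

F#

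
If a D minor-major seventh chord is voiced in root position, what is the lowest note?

In root position the root is lowest. For D minor-major seventh (D–F–A–C#) that is D.

D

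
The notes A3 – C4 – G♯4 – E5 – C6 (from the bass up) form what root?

A, C, G#, E are the tones of an A minor-major seventh chord (A–C–E–G#), making A the root.

A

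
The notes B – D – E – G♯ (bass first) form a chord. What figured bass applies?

4/3

The notes B, D, E, G# stack in thirds as E–G#–B–D — an E dominant seventh chord. The bass B is the fifth, so this is second inversion: figured 4/3.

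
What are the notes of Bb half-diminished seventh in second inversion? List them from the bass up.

Spelling Bb half-diminished seventh: Bb–Db–Fb–Ab. In second inversion the fifth is bass, giving Fb, Ab, Bb, Db from the bottom.

Fb, Ab, Bb, Db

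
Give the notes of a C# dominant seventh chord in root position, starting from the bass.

C#, E#, G#, B

The chord tones are C#–E#–G#–B. With the root (C#) lowest for root position: C#, E#, G#, B.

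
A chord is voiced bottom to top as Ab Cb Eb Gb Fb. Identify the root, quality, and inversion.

The pitch classes Ab, Cb, Eb, Gb, Fb arrange in thirds as Fb–Ab–Cb–Eb–Gb: an Fb major ninth chord.
The lowest note is Ab, the third of the chord, so this is first inversion.

Fb major ninth, first inversion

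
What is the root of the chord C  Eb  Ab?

Reordering C, Eb, Ab into stacked thirds gives Ab–C–Eb; the bottom of that stack, Ab, is the root.

Ab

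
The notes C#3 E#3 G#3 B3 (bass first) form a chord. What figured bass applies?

7

The notes C#, E#, G#, B stack in thirds as C#–E#–G#–B — a C# dominant seventh chord. The bass C# is the root, so this is root position: figured 7.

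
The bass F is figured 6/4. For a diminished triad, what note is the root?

B

The figures 6/4 mean the fifth of the chord is in the bass. If F is the fifth of a diminished triad, the root is B (chord tones B–D–F).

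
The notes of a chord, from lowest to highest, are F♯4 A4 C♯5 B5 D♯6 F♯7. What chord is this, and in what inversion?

B dominant ninth, second inversion

The distinct note names are F#, A, C#, B, D#. Stacked in thirds they read B–D#–F#–A–C#, which is a dominant ninth chord on B.
The lowest note is F#, the fifth of the chord, so this is second inversion.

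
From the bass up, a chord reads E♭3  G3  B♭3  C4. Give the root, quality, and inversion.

C minor seventh, first inversion

Reducing to letter names: Eb, G, Bb, C. These stack in thirds as C–Eb–G–Bb — a C minor seventh chord.
With the third (Eb) in the bass, the chord is in first inversion (figured bass 6/5).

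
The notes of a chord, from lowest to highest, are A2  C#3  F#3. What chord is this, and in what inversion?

F# minor, first inversion

The distinct note names are A, C#, F#. Stacked in thirds they read F#–A–C#, which is a minor triad on F#.
With the third (A) in the bass, the chord is in first inversion (figured bass 6).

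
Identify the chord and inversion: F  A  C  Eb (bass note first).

F dominant seventh, root position

Reducing to letter names: F, A, C, Eb. These stack in thirds as F–A–C–Eb — an F dominant seventh chord.
With the root (F) in the bass, the chord is in root position (figured bass 7).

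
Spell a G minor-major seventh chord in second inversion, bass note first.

Spelling G minor-major seventh: G–Bb–D–F#. In second inversion the fifth is bass, giving D, F#, G, Bb from the bottom.

D, F#, G, Bb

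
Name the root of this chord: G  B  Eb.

Eb

The distinct letter names are G, B, Eb. Arranged as a stack of thirds they read Eb–G–B, so Eb is the root (an Eb augmented triad).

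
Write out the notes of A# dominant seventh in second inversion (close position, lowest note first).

A# dominant seventh is A#–C##–E#–G#. Second inversion puts the fifth (E#) in the bass, with the remaining tones above: E#, G#, A#, C##.

E#, G#, A#, C##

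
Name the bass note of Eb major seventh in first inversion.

G

The third of Eb major seventh (Eb–G–Bb–D) is G; that is the bass in first inversion.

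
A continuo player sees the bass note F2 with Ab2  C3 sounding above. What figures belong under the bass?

The notes F, Ab, C stack in thirds as F–Ab–C — an F minor triad. The bass F is the root, so this is root position: figured 5/3.

5/3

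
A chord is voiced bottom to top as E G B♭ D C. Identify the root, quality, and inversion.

C dominant ninth, first inversion

Reducing to letter names: E, G, Bb, D, C. These stack in thirds as C–E–G–Bb–D — a C dominant ninth chord.
E is the third of C dominant ninth; third in the bass means first inversion.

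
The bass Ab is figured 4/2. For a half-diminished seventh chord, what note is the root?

Bb

The figures 4/2 mean the seventh of the chord is in the bass. If Ab is the seventh of a half-diminished seventh chord, the root is Bb (chord tones Bb–Db–Fb–Ab).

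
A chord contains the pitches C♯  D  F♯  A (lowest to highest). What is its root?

The distinct letter names are C#, D, F#, A. Arranged as a stack of thirds they read D–F#–A–C#, so D is the root (a D major seventh chord).

D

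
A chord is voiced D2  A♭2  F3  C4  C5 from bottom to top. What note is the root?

D

D, Ab, F, C are the tones of a D half-diminished seventh chord (D–F–Ab–C), making D the root.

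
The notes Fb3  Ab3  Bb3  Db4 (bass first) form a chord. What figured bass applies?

The notes Fb, Ab, Bb, Db stack in thirds as Bb–Db–Fb–Ab — a Bb half-diminished seventh chord. The bass Fb is the fifth, so this is second inversion: figured 4/3.

4/3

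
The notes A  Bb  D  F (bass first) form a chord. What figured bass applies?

4/2

The notes A, Bb, D, F stack in thirds as Bb–D–F–A — a Bb major seventh chord. The bass A is the seventh, so this is third inversion: figured 4/2.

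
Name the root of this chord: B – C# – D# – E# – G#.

B, C#, D#, E#, G# are the tones of a C# dominant ninth chord (C#–E#–G#–B–D#), making C# the root.

C#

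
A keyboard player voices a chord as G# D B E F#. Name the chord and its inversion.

E dominant ninth, first inversion

Reducing to letter names: G#, D, B, E, F#. These stack in thirds as E–G#–B–D–F# — an E dominant ninth chord.
The lowest note is G#, the third of the chord, so this is first inversion.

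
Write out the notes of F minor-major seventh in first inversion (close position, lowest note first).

Spelling F minor-major seventh: F–Ab–C–E. In first inversion the third is bass, giving Ab, C, E, F from the bottom.

Ab, C, E, F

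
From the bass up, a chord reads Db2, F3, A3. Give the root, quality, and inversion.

Reducing to letter names: Db, F, A. These stack in thirds as Db–F–A — a Db augmented triad.
Db is the root of Db augmented; root in the bass means root position (figured bass 5/3).

Db augmented, root position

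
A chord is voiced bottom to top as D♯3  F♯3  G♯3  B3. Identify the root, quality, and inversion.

G# minor seventh, second inversion

The pitch classes D#, F#, G#, B arrange in thirds as G#–B–D#–F#: a G# minor seventh chord.
With the fifth (D#) in the bass, the chord is in second inversion (figured bass 4/3).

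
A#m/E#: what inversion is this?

second inversion

A#m/E# means A# minor with E# in the bass. E# is the fifth of A# minor (A#–C#–E#), so this is second inversion.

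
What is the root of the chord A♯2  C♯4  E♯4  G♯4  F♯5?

F#

Reordering A#, C#, E#, G#, F# into stacked thirds gives F#–A#–C#–E#–G#; the bottom of that stack, F#, is the root.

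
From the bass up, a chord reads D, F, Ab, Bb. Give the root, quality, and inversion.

Bb dominant seventh, first inversion

The distinct note names are D, F, Ab, Bb. Stacked in thirds they read Bb–D–F–Ab, which is a dominant seventh chord on Bb.
D is the third of Bb dominant seventh; third in the bass means first inversion (figured bass 6/5).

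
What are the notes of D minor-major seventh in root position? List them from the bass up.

The chord tones are D–F–A–C#. With the root (D) lowest for root position: D, F, A, C#.

D, F, A, C#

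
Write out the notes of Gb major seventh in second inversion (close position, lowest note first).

Db, F, Gb, Bb

The chord tones are Gb–Bb–Db–F. With the fifth (Db) lowest for second inversion: Db, F, Gb, Bb.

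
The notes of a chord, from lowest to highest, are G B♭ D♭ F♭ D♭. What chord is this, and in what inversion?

Reducing to letter names: G, Bb, Db, Fb. These stack in thirds as G–Bb–Db–Fb — a G diminished seventh chord.
G is the root of G diminished seventh; root in the bass means root position (figured bass 7).

G diminished seventh, root position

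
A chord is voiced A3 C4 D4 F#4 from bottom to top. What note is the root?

The distinct letter names are A, C, D, F#. Arranged as a stack of thirds they read D–F#–A–C, so D is the root (a D dominant seventh chord).

D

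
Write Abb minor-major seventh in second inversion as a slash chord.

Second inversion of Abb minor-major seventh has the fifth (Ebb) in the bass. As a slash chord: Abbm(maj7)/Ebb.

Abbm(maj7)/Ebb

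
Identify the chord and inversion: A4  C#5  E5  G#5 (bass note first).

A major seventh, root position

The distinct note names are A, C#, E, G#. Stacked in thirds they read A–C#–E–G#, which is a major seventh chord on A.
The lowest note is A, the root of the chord, so this is root position (figured bass 7).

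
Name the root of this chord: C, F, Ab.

The distinct letter names are C, F, Ab. Arranged as a stack of thirds they read F–Ab–C, so F is the root (an F minor triad).

F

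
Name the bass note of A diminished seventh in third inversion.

In third inversion the seventh is lowest. For A diminished seventh (A–C–Eb–Gb) that is Gb.

Gb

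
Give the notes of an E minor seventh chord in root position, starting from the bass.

E minor seventh is E–G–B–D. Root position puts the root (E) in the bass, with the remaining tones above: E, G, B, D.

E, G, B, D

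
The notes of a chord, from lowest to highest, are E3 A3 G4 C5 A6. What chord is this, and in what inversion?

The pitch classes E, A, G, C arrange in thirds as A–C–E–G: an A minor seventh chord.
With the fifth (E) in the bass, the chord is in second inversion (figured bass 4/3).

A minor seventh, second inversion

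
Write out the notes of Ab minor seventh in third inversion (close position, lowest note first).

Gb, Ab, Cb, Eb

The chord tones are Ab–Cb–Eb–Gb. With the seventh (Gb) lowest for third inversion: Gb, Ab, Cb, Eb.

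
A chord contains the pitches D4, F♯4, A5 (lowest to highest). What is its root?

D

Reordering D, F#, A into stacked thirds gives D–F#–A; the bottom of that stack, D, is the root.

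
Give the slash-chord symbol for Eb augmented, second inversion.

Ebaug/B

Second inversion of Eb augmented has the fifth (B) in the bass. As a slash chord: Ebaug/B.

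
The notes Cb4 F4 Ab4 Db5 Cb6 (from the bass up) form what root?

Db

Cb, F, Ab, Db are the tones of a Db dominant seventh chord (Db–F–Ab–Cb), making Db the root.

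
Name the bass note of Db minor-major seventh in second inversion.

Ab

Db minor-major seventh is Db–Fb–Ab–C. Second inversion places the fifth in the bass: Ab.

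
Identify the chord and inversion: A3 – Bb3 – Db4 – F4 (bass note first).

The distinct note names are A, Bb, Db, F. Stacked in thirds they read Bb–Db–F–A, which is a minor-major seventh chord on Bb.
The lowest note is A, the seventh of the chord, so this is third inversion (figured bass 4/2).

Bb minor-major seventh, third inversion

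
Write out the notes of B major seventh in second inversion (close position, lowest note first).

F#, A#, B, D#

Spelling B major seventh: B–D#–F#–A#. In second inversion the fifth is bass, giving F#, A#, B, D# from the bottom.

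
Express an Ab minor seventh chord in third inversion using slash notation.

Abm7/Gb

Third inversion of Ab minor seventh has the seventh (Gb) in the bass. As a slash chord: Abm7/Gb.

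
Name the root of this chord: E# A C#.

E#, A, C# are the tones of an A augmented triad (A–C#–E#), making A the root.

A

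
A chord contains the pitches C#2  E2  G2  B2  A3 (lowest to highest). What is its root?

C#, E, G, B, A are the tones of an A dominant ninth chord (A–C#–E–G–B), making A the root.

A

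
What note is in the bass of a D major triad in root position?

D

The root of D major (D–F#–A) is D; that is the bass in root position.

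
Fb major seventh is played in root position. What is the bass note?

In root position the root is lowest. For Fb major seventh (Fb–Ab–Cb–Eb) that is Fb.

Fb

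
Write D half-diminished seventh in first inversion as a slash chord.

Dø7/F

First inversion of D half-diminished seventh has the third (F) in the bass. As a slash chord: Dø7/F.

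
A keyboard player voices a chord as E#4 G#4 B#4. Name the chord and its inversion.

The distinct note names are E#, G#, B#. Stacked in thirds they read E#–G#–B#, which is a minor triad on E#.
E# is the root of E# minor; root in the bass means root position (figured bass 5/3).

E# minor, root position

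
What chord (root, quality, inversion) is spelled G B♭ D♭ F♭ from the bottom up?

G diminished seventh, root position

Reducing to letter names: G, Bb, Db, Fb. These stack in thirds as G–Bb–Db–Fb — a G diminished seventh chord.
With the root (G) in the bass, the chord is in root position (figured bass 7).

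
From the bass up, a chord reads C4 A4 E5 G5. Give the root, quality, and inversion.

The pitch classes C, A, E, G arrange in thirds as A–C–E–G: an A minor seventh chord.
With the third (C) in the bass, the chord is in first inversion (figured bass 6/5).

A minor seventh, first inversion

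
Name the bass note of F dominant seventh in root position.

F

The root of F dominant seventh (F–A–C–Eb) is F; that is the bass in root position.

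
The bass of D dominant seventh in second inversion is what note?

A

In second inversion the fifth is lowest. For D dominant seventh (D–F#–A–C) that is A.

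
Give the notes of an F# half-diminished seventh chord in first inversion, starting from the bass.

A, C, E, F#

Spelling F# half-diminished seventh: F#–A–C–E. In first inversion the third is bass, giving A, C, E, F# from the bottom.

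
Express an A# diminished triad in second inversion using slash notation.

A#dim/E

Second inversion of A# diminished has the fifth (E) in the bass. As a slash chord: A#dim/E.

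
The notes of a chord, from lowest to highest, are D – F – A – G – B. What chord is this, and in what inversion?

G dominant ninth, second inversion

The pitch classes D, F, A, G, B arrange in thirds as G–B–D–F–A: a G dominant ninth chord.
D is the fifth of G dominant ninth; fifth in the bass means second inversion.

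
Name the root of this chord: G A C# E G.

The distinct letter names are G, A, C#, E. Arranged as a stack of thirds they read A–C#–E–G, so A is the root (an A dominant seventh chord).

A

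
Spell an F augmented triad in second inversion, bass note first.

The chord tones are F–A–C#. With the fifth (C#) lowest for second inversion: C#, F, A.

C#, F, A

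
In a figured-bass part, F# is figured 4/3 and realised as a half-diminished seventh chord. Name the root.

B#

The figures 4/3 mean the fifth of the chord is in the bass. If F# is the fifth of a half-diminished seventh chord, the root is B# (chord tones B#–D#–F#–A#).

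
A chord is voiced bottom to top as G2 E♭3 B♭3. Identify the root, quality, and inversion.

The distinct note names are G, Eb, Bb. Stacked in thirds they read Eb–G–Bb, which is a major triad on Eb.
The lowest note is G, the third of the chord, so this is first inversion (figured bass 6).

Eb major, first inversion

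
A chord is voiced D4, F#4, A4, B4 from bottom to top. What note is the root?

D, F#, A, B are the tones of a B minor seventh chord (B–D–F#–A), making B the root.

B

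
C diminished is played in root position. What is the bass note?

The root of C diminished (C–Eb–Gb) is C; that is the bass in root position.

C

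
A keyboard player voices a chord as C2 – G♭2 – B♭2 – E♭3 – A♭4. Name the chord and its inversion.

Ab dominant ninth, first inversion

Reducing to letter names: C, Gb, Bb, Eb, Ab. These stack in thirds as Ab–C–Eb–Gb–Bb — an Ab dominant ninth chord.
With the third (C) in the bass, the chord is in first inversion.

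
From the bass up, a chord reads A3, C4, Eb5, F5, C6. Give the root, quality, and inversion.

Reducing to letter names: A, C, Eb, F. These stack in thirds as F–A–C–Eb — an F dominant seventh chord.
With the third (A) in the bass, the chord is in first inversion (figured bass 6/5).

F dominant seventh, first inversion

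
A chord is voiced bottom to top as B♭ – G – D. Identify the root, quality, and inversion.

G minor, first inversion

The pitch classes Bb, G, D arrange in thirds as G–Bb–D: a G minor triad.
The lowest note is Bb, the third of the chord, so this is first inversion (figured bass 6).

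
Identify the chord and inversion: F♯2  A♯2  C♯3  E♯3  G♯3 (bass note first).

F# major ninth, root position

Reducing to letter names: F#, A#, C#, E#, G#. These stack in thirds as F#–A#–C#–E#–G# — an F# major ninth chord.
F# is the root of F# major ninth; root in the bass means root position.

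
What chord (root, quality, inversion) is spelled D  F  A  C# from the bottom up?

D minor-major seventh, root position

The distinct note names are D, F, A, C#. Stacked in thirds they read D–F–A–C#, which is a minor-major seventh chord on D.
The lowest note is D, the root of the chord, so this is root position (figured bass 7).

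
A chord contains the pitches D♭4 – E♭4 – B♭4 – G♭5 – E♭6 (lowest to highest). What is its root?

Eb

Db, Eb, Bb, Gb are the tones of an Eb minor seventh chord (Eb–Gb–Bb–Db), making Eb the root.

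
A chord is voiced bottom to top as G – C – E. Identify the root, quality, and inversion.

The distinct note names are G, C, E. Stacked in thirds they read C–E–G, which is a major triad on C.
The lowest note is G, the fifth of the chord, so this is second inversion (figured bass 6/4).

C major, second inversion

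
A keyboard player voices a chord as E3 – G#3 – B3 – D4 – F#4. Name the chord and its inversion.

The pitch classes E, G#, B, D, F# arrange in thirds as E–G#–B–D–F#: an E dominant ninth chord.
With the root (E) in the bass, the chord is in root position.

E dominant ninth, root position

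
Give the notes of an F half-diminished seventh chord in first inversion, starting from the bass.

F half-diminished seventh is F–Ab–Cb–Eb. First inversion puts the third (Ab) in the bass, with the remaining tones above: Ab, Cb, Eb, F.

Ab, Cb, Eb, F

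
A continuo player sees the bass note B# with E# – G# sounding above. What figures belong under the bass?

The notes B#, E#, G# stack in thirds as E#–G#–B# — an E# minor triad. The bass B# is the fifth, so this is second inversion: figured 6/4.

6/4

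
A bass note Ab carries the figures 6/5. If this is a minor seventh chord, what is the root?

The figures 6/5 mean the third of the chord is in the bass. If Ab is the third of a minor seventh chord, the root is F (chord tones F–Ab–C–Eb).

F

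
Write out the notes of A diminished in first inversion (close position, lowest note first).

C, Eb, A

The chord tones are A–C–Eb. With the third (C) lowest for first inversion: C, Eb, A.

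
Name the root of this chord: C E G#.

C

Reordering C, E, G# into stacked thirds gives C–E–G#; the bottom of that stack, C, is the root.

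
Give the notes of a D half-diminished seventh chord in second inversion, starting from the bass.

Ab, C, D, F

Spelling D half-diminished seventh: D–F–Ab–C. In second inversion the fifth is bass, giving Ab, C, D, F from the bottom.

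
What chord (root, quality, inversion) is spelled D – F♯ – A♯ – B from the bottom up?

The pitch classes D, F#, A#, B arrange in thirds as B–D–F#–A#: a B minor-major seventh chord.
With the third (D) in the bass, the chord is in first inversion (figured bass 6/5).

B minor-major seventh, first inversion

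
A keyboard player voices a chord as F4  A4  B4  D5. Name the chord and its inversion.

The distinct note names are F, A, B, D. Stacked in thirds they read B–D–F–A, which is a half-diminished seventh chord on B.
F is the fifth of B half-diminished seventh; fifth in the bass means second inversion (figured bass 4/3).

B half-diminished seventh, second inversion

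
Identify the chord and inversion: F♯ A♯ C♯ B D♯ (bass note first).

B major ninth, second inversion

The pitch classes F#, A#, C#, B, D# arrange in thirds as B–D#–F#–A#–C#: a B major ninth chord.
With the fifth (F#) in the bass, the chord is in second inversion.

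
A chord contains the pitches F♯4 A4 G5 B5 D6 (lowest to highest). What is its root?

G

F#, A, G, B, D are the tones of a G major ninth chord (G–B–D–F#–A), making G the root.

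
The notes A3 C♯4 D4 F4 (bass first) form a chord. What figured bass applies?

4/3

The notes A, C#, D, F stack in thirds as D–F–A–C# — a D minor-major seventh chord. The bass A is the fifth, so this is second inversion: figured 4/3.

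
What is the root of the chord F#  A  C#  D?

D

F#, A, C#, D are the tones of a D major seventh chord (D–F#–A–C#), making D the root.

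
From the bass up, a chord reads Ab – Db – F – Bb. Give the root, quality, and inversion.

Reducing to letter names: Ab, Db, F, Bb. These stack in thirds as Bb–Db–F–Ab — a Bb minor seventh chord.
Ab is the seventh of Bb minor seventh; seventh in the bass means third inversion (figured bass 4/2).

Bb minor seventh, third inversion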